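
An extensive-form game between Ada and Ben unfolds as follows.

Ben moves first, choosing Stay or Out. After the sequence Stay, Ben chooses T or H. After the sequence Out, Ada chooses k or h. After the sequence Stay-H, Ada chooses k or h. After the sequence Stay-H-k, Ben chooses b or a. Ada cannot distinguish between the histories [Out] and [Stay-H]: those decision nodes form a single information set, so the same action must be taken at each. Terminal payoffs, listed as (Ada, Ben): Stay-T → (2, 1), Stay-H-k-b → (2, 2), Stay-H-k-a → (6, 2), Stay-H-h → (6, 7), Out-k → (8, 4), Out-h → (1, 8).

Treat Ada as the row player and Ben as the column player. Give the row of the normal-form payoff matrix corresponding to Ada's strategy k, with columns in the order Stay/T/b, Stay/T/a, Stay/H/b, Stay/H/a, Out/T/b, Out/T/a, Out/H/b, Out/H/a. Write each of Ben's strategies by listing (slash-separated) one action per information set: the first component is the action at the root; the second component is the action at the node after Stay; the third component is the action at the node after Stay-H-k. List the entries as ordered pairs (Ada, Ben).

(2,1) (2,1) (2,2) (6,2) (8,4) (8,4) (8,4) (8,4)

vs Stay/T/b: Ben plays Stay → Ben plays T at [Stay] → (2, 1)
vs Stay/T/a: Ben plays Stay → Ben plays T at [Stay] → (2, 1)
vs Stay/H/b: Ben plays Stay → Ben plays H at [Stay] → Ada plays k at [Stay-H] → Ben plays b at [Stay-H-k] → (2, 2)
vs Stay/H/a: Ben plays Stay → Ben plays H at [Stay] → Ada plays k at [Stay-H] → Ben plays a at [Stay-H-k] → (6, 2)
vs Out/T/b: Ben plays Out → Ada plays k at [Out] → (8, 4)
vs Out/T/a: Ben plays Out → Ada plays k at [Out] → (8, 4)
vs Out/H/b: Ben plays Out → Ada plays k at [Out] → (8, 4)
vs Out/H/a: Ben plays Out → Ada plays k at [Out] → (8, 4)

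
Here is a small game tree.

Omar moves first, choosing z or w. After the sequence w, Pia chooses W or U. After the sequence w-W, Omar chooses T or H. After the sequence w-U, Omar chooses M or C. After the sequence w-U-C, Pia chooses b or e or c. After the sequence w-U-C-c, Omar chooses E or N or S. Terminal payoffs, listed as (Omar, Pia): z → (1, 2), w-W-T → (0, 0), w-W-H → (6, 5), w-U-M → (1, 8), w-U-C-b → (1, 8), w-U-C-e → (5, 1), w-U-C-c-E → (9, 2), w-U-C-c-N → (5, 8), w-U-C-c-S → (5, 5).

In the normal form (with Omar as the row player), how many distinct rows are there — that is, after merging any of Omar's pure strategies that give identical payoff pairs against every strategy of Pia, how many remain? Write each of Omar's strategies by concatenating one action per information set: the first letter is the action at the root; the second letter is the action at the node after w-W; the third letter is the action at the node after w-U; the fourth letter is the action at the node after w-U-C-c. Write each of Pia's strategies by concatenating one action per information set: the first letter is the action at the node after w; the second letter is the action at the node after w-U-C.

9

Omar has 24 pure strategies: zTME, zTMN, zTMS, zTCE, zTCN, zTCS, zHME, zHMN, zHMS, zHCE, zHCN, zHCS, wTME, wTMN, wTMS, wTCE, wTCN, wTCS, wHME, wHMN, wHMS, wHCE, wHCN, wHCS. Columns: Wb, We, Wc, Ub, Ue, Uc.
{zTME, zTMN, zTMS, zTCE, zTCN, zTCS, zHME, zHMN, zHMS, zHCE, zHCN, zHCS} → row (1,2) (1,2) (1,2) (1,2) (1,2) (1,2)
{wTME, wTMN, wTMS} → row (0,0) (0,0) (0,0) (1,8) (1,8) (1,8)
{wTCE} → row (0,0) (0,0) (0,0) (1,8) (5,1) (9,2)
{wTCN} → row (0,0) (0,0) (0,0) (1,8) (5,1) (5,8)
{wTCS} → row (0,0) (0,0) (0,0) (1,8) (5,1) (5,5)
{wHME, wHMN, wHMS} → row (6,5) (6,5) (6,5) (1,8) (1,8) (1,8)
{wHCE} → row (6,5) (6,5) (6,5) (1,8) (5,1) (9,2)
{wHCN} → row (6,5) (6,5) (6,5) (1,8) (5,1) (5,8)
{wHCS} → row (6,5) (6,5) (6,5) (1,8) (5,1) (5,5)
That's 9 distinct rows out of 24 strategies.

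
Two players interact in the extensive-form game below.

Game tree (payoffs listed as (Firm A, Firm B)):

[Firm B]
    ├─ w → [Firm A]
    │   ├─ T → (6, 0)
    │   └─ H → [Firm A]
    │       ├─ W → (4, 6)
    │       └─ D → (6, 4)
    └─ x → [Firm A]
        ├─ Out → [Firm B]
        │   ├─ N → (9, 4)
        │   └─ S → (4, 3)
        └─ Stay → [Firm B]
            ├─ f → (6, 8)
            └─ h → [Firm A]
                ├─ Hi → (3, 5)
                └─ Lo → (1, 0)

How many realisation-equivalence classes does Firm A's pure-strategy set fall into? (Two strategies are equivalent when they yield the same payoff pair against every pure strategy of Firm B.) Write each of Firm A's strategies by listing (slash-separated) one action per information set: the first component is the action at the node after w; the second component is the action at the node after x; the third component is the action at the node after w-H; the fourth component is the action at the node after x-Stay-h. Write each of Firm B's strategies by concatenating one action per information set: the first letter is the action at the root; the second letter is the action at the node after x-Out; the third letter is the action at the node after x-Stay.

Firm A has 16 pure strategies: T/Out/W/Hi, T/Out/W/Lo, T/Out/D/Hi, T/Out/D/Lo, T/Stay/W/Hi, T/Stay/W/Lo, T/Stay/D/Hi, T/Stay/D/Lo, H/Out/W/Hi, H/Out/W/Lo, H/Out/D/Hi, H/Out/D/Lo, H/Stay/W/Hi, H/Stay/W/Lo, H/Stay/D/Hi, H/Stay/D/Lo. Columns: wNf, wNh, wSf, wSh, xNf, xNh, xSf, xSh.
{T/Out/W/Hi, T/Out/W/Lo, T/Out/D/Hi, T/Out/D/Lo} → row (6,0) (6,0) (6,0) (6,0) (9,4) (9,4) (4,3) (4,3)
{T/Stay/W/Hi, T/Stay/D/Hi} → row (6,0) (6,0) (6,0) (6,0) (6,8) (3,5) (6,8) (3,5)
{T/Stay/W/Lo, T/Stay/D/Lo} → row (6,0) (6,0) (6,0) (6,0) (6,8) (1,0) (6,8) (1,0)
{H/Out/W/Hi, H/Out/W/Lo} → row (4,6) (4,6) (4,6) (4,6) (9,4) (9,4) (4,3) (4,3)
{H/Out/D/Hi, H/Out/D/Lo} → row (6,4) (6,4) (6,4) (6,4) (9,4) (9,4) (4,3) (4,3)
{H/Stay/W/Hi} → row (4,6) (4,6) (4,6) (4,6) (6,8) (3,5) (6,8) (3,5)
{H/Stay/W/Lo} → row (4,6) (4,6) (4,6) (4,6) (6,8) (1,0) (6,8) (1,0)
{H/Stay/D/Hi} → row (6,4) (6,4) (6,4) (6,4) (6,8) (3,5) (6,8) (3,5)
{H/Stay/D/Lo} → row (6,4) (6,4) (6,4) (6,4) (6,8) (1,0) (6,8) (1,0)
That's 9 distinct rows out of 16 strategies.

9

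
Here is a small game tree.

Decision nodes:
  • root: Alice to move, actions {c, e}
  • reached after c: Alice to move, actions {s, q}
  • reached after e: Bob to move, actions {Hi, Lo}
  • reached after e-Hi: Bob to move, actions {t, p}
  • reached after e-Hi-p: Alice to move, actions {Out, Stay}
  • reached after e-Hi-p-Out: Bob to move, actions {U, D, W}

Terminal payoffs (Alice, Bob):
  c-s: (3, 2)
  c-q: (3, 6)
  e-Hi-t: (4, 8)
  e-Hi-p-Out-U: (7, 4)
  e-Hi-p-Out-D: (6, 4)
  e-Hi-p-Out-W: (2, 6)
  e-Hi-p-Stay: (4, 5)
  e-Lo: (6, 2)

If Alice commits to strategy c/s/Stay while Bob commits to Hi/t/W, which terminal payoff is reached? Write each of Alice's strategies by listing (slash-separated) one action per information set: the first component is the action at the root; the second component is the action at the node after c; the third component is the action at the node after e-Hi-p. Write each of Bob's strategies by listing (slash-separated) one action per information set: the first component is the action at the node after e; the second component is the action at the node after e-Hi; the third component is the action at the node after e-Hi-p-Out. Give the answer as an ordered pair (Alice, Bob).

(3, 2)

Trace the play path from the root:
  Alice plays c
  Alice plays s at [c]
→ terminal payoff (3, 2).
(Alice's choice at the node after e-Hi-p is never reached on this path, so it doesn't affect the outcome.)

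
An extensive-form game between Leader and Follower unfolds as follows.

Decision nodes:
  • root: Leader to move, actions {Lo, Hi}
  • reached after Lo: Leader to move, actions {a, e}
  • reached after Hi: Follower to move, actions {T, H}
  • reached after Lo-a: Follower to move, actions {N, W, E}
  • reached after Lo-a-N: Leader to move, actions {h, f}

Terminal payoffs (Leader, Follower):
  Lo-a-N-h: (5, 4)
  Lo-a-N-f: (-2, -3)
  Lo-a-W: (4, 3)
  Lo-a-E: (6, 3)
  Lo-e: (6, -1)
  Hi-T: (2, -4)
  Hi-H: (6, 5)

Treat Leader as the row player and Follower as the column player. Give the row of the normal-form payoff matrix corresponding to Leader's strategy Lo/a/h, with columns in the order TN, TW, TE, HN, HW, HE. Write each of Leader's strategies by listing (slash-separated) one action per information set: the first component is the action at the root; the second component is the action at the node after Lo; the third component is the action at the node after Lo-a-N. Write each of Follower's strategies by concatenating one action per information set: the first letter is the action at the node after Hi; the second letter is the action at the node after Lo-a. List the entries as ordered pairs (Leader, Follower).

vs TN: Leader plays Lo → Leader plays a at [Lo] → Follower plays N at [Lo-a] → Leader plays h at [Lo-a-N] → (5, 4)
vs TW: Leader plays Lo → Leader plays a at [Lo] → Follower plays W at [Lo-a] → (4, 3)
vs TE: Leader plays Lo → Leader plays a at [Lo] → Follower plays E at [Lo-a] → (6, 3)
vs HN: Leader plays Lo → Leader plays a at [Lo] → Follower plays N at [Lo-a] → Leader plays h at [Lo-a-N] → (5, 4)
vs HW: Leader plays Lo → Leader plays a at [Lo] → Follower plays W at [Lo-a] → (4, 3)
vs HE: Leader plays Lo → Leader plays a at [Lo] → Follower plays E at [Lo-a] → (6, 3)

(5,4) (4,3) (6,3) (5,4) (4,3) (6,3)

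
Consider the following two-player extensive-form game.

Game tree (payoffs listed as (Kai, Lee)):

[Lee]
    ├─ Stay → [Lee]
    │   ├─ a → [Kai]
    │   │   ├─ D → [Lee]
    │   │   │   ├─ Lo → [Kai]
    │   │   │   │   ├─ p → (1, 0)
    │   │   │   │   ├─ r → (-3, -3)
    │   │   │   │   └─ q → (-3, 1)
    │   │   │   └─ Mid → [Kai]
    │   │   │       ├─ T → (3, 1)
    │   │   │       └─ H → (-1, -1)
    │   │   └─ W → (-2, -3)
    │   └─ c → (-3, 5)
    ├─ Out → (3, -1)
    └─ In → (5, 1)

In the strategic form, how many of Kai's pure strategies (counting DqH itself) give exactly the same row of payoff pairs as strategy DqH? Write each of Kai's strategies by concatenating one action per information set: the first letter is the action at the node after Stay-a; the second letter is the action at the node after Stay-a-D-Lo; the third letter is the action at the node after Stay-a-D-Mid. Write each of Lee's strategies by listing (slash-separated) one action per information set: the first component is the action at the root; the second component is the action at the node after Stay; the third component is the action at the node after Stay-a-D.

Row for DqH (columns Stay/a/Lo, Stay/a/Mid, Stay/c/Lo, Stay/c/Mid, Out/a/Lo, Out/a/Mid, Out/c/Lo, Out/c/Mid, In/a/Lo, In/a/Mid, In/c/Lo, In/c/Mid): (-3,1) (-1,-1) (-3,5) (-3,5) (3,-1) (3,-1) (3,-1) (3,-1) (5,1) (5,1) (5,1) (5,1).
Every one of Kai's information sets is on the play path for some reply by Lee when Kai follows DqH.
Changing the action at any of them therefore changes at least one column, so only DqH itself gives this row.

1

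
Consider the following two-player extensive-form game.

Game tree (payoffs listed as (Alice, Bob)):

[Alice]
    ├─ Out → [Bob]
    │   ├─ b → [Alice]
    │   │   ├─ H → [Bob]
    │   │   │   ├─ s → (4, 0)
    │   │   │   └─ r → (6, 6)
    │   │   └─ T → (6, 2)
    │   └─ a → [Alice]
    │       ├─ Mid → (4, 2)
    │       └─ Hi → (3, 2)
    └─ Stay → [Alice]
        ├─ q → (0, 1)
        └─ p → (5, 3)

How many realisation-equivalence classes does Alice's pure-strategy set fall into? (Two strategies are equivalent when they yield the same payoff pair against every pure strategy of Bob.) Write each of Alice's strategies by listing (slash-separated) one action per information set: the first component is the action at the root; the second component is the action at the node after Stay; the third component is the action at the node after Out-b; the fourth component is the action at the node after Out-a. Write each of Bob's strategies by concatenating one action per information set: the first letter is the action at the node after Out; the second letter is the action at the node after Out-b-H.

6

Alice has 16 pure strategies: Out/q/H/Mid, Out/q/H/Hi, Out/q/T/Mid, Out/q/T/Hi, Out/p/H/Mid, Out/p/H/Hi, Out/p/T/Mid, Out/p/T/Hi, Stay/q/H/Mid, Stay/q/H/Hi, Stay/q/T/Mid, Stay/q/T/Hi, Stay/p/H/Mid, Stay/p/H/Hi, Stay/p/T/Mid, Stay/p/T/Hi. Columns: bs, br, as, ar.
{Out/q/H/Mid, Out/p/H/Mid} → row (4,0) (6,6) (4,2) (4,2)
{Out/q/H/Hi, Out/p/H/Hi} → row (4,0) (6,6) (3,2) (3,2)
{Out/q/T/Mid, Out/p/T/Mid} → row (6,2) (6,2) (4,2) (4,2)
{Out/q/T/Hi, Out/p/T/Hi} → row (6,2) (6,2) (3,2) (3,2)
{Stay/q/H/Mid, Stay/q/H/Hi, Stay/q/T/Mid, Stay/q/T/Hi} → row (0,1) (0,1) (0,1) (0,1)
{Stay/p/H/Mid, Stay/p/H/Hi, Stay/p/T/Mid, Stay/p/T/Hi} → row (5,3) (5,3) (5,3) (5,3)
That's 6 distinct rows out of 16 strategies.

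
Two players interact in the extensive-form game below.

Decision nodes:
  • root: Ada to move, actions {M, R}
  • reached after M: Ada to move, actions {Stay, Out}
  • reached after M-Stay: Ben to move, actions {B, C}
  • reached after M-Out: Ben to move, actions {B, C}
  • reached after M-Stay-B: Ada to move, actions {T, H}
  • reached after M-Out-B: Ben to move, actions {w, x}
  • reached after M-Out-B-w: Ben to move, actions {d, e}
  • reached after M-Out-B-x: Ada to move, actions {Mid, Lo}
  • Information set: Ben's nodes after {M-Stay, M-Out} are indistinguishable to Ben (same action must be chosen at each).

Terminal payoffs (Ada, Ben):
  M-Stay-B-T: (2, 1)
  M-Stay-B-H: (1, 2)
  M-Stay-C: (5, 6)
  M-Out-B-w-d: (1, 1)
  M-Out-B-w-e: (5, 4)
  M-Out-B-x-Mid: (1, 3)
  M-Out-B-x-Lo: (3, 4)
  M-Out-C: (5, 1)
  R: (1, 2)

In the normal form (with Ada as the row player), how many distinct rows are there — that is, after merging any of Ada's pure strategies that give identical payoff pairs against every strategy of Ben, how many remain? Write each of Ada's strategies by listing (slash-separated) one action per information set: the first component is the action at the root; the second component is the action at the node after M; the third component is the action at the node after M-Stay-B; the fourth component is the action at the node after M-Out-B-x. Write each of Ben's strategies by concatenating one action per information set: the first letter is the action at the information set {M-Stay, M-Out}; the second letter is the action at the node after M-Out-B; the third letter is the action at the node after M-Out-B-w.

5

Ada has 16 pure strategies: M/Stay/T/Mid, M/Stay/T/Lo, M/Stay/H/Mid, M/Stay/H/Lo, M/Out/T/Mid, M/Out/T/Lo, M/Out/H/Mid, M/Out/H/Lo, R/Stay/T/Mid, R/Stay/T/Lo, R/Stay/H/Mid, R/Stay/H/Lo, R/Out/T/Mid, R/Out/T/Lo, R/Out/H/Mid, R/Out/H/Lo. Columns: Bwd, Bwe, Bxd, Bxe, Cwd, Cwe, Cxd, Cxe.
{M/Stay/T/Mid, M/Stay/T/Lo} → row (2,1) (2,1) (2,1) (2,1) (5,6) (5,6) (5,6) (5,6)
{M/Stay/H/Mid, M/Stay/H/Lo} → row (1,2) (1,2) (1,2) (1,2) (5,6) (5,6) (5,6) (5,6)
{M/Out/T/Mid, M/Out/H/Mid} → row (1,1) (5,4) (1,3) (1,3) (5,1) (5,1) (5,1) (5,1)
{M/Out/T/Lo, M/Out/H/Lo} → row (1,1) (5,4) (3,4) (3,4) (5,1) (5,1) (5,1) (5,1)
{R/Stay/T/Mid, R/Stay/T/Lo, R/Stay/H/Mid, R/Stay/H/Lo, R/Out/T/Mid, R/Out/T/Lo, R/Out/H/Mid, R/Out/H/Lo} → row (1,2) (1,2) (1,2) (1,2) (1,2) (1,2) (1,2) (1,2)
That's 5 distinct rows out of 16 strategies.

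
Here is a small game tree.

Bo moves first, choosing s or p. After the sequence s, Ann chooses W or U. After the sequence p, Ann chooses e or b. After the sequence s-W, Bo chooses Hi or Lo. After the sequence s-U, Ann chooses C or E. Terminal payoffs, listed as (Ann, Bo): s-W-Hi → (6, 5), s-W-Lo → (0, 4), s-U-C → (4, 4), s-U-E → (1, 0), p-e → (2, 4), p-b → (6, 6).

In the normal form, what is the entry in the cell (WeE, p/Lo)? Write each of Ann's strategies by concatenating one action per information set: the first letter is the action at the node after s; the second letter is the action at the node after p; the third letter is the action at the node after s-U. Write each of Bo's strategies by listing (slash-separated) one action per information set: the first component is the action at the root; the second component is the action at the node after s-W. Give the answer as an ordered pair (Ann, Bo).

Trace the play path from the root:
  Bo plays p
  Ann plays e at [p]
→ terminal payoff (2, 4).
(Ann's choice at the node after s is never reached on this path, so it doesn't affect the outcome.)

(2, 4)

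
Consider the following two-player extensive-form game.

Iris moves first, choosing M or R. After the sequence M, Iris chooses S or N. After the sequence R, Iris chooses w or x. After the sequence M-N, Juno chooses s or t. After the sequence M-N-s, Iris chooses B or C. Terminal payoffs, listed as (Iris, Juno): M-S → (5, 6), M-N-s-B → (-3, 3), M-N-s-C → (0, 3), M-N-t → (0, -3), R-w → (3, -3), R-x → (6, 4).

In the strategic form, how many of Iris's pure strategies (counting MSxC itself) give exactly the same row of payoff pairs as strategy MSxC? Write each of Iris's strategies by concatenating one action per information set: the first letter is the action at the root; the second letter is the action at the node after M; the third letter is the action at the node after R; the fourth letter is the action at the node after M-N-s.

Row for MSxC (columns s, t): (5,6) (5,6).
Under MSxC, Iris's choice at the node after R and at the node after M-N-s can never be reached regardless of what Juno does, so varying those choices leaves every outcome unchanged.
Holding the reachable choices fixed and varying the unreachable ones freely already gives 2 × 2 = 4 equivalent strategies.
No other strategy reproduces this row, so those 4 are the full class: MSwB, MSwC, MSxB, MSxC.

4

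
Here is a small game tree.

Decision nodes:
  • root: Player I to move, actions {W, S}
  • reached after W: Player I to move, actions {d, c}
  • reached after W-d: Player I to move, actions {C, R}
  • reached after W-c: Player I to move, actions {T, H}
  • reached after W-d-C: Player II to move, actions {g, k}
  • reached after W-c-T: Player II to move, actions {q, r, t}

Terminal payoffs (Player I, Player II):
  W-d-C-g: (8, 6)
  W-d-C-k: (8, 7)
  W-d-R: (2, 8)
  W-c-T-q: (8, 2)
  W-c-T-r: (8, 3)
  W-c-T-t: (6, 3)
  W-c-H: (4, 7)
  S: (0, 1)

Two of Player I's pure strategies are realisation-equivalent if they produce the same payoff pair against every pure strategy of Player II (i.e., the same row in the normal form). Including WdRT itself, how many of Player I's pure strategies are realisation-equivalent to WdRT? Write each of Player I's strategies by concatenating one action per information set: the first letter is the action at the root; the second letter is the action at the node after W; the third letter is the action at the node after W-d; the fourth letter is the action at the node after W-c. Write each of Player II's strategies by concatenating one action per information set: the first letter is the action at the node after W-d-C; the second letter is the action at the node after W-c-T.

Row for WdRT (columns gq, gr, gt, kq, kr, kt): (2,8) (2,8) (2,8) (2,8) (2,8) (2,8).
Under WdRT, Player I's choice at the node after W-c can never be reached regardless of what Player II does, so varying those choices leaves every outcome unchanged.
Holding the reachable choices fixed and varying the unreachable one freely already gives 2 equivalent strategies.
No other strategy reproduces this row, so those 2 are the full class: WdRT, WdRH.

2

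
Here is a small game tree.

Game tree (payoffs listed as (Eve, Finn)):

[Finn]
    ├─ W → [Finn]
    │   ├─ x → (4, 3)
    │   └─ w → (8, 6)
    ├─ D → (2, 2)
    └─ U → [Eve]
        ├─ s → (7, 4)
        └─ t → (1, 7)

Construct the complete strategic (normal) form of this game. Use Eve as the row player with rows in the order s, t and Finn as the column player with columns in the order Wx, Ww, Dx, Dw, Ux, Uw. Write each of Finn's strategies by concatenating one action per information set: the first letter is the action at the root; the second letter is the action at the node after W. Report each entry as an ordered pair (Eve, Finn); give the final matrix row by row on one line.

s: (4,3) (8,6) (2,2) (2,2) (7,4) (7,4) | t: (4,3) (8,6) (2,2) (2,2) (1,7) (1,7)

Row s: Wx→(4,3), Ww→(8,6), Dx→(2,2), Dw→(2,2), Ux→(7,4), Uw→(7,4)
Row t: Wx→(4,3), Ww→(8,6), Dx→(2,2), Dw→(2,2), Ux→(1,7), Uw→(1,7)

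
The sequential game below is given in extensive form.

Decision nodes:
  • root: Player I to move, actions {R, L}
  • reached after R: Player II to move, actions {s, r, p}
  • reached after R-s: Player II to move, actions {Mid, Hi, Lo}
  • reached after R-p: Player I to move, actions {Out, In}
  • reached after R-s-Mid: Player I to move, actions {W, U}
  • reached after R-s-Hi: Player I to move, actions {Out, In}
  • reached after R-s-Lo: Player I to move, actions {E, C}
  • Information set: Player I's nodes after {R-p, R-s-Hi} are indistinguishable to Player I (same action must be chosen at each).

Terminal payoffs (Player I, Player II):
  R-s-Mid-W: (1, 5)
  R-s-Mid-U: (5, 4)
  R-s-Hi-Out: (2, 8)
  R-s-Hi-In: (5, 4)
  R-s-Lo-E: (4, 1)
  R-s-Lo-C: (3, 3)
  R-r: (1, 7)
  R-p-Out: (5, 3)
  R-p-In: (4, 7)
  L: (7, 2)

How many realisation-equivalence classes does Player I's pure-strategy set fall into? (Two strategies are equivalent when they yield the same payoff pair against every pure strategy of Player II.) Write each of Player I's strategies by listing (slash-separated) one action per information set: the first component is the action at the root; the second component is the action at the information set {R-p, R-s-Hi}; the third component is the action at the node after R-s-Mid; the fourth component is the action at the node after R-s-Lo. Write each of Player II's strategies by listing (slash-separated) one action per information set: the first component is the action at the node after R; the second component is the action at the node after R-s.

Player I has 16 pure strategies: R/Out/W/E, R/Out/W/C, R/Out/U/E, R/Out/U/C, R/In/W/E, R/In/W/C, R/In/U/E, R/In/U/C, L/Out/W/E, L/Out/W/C, L/Out/U/E, L/Out/U/C, L/In/W/E, L/In/W/C, L/In/U/E, L/In/U/C. Columns: s/Mid, s/Hi, s/Lo, r/Mid, r/Hi, r/Lo, p/Mid, p/Hi, p/Lo.
{R/Out/W/E} → row (1,5) (2,8) (4,1) (1,7) (1,7) (1,7) (5,3) (5,3) (5,3)
{R/Out/W/C} → row (1,5) (2,8) (3,3) (1,7) (1,7) (1,7) (5,3) (5,3) (5,3)
{R/Out/U/E} → row (5,4) (2,8) (4,1) (1,7) (1,7) (1,7) (5,3) (5,3) (5,3)
{R/Out/U/C} → row (5,4) (2,8) (3,3) (1,7) (1,7) (1,7) (5,3) (5,3) (5,3)
{R/In/W/E} → row (1,5) (5,4) (4,1) (1,7) (1,7) (1,7) (4,7) (4,7) (4,7)
{R/In/W/C} → row (1,5) (5,4) (3,3) (1,7) (1,7) (1,7) (4,7) (4,7) (4,7)
{R/In/U/E} → row (5,4) (5,4) (4,1) (1,7) (1,7) (1,7) (4,7) (4,7) (4,7)
{R/In/U/C} → row (5,4) (5,4) (3,3) (1,7) (1,7) (1,7) (4,7) (4,7) (4,7)
{L/Out/W/E, L/Out/W/C, L/Out/U/E, L/Out/U/C, L/In/W/E, L/In/W/C, L/In/U/E, L/In/U/C} → row (7,2) (7,2) (7,2) (7,2) (7,2) (7,2) (7,2) (7,2) (7,2)
That's 9 distinct rows out of 16 strategies.

9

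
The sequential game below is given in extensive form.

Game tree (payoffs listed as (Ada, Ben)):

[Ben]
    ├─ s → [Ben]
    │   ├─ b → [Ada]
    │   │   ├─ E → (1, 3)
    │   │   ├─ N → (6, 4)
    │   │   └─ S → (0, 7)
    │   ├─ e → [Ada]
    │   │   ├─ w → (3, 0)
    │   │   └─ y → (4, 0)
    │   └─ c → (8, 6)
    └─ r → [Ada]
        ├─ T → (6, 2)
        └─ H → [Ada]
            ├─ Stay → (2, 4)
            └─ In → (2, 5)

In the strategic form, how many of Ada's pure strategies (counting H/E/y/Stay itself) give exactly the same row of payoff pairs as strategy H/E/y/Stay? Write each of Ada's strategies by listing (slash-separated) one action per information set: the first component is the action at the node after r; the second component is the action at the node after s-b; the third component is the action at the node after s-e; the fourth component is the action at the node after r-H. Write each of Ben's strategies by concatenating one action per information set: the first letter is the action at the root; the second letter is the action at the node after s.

Row for H/E/y/Stay (columns sb, se, sc, rb, re, rc): (1,3) (4,0) (8,6) (2,4) (2,4) (2,4).
Every one of Ada's information sets is on the play path for some reply by Ben when Ada follows H/E/y/Stay.
Changing the action at any of them therefore changes at least one column, so only H/E/y/Stay itself gives this row.

1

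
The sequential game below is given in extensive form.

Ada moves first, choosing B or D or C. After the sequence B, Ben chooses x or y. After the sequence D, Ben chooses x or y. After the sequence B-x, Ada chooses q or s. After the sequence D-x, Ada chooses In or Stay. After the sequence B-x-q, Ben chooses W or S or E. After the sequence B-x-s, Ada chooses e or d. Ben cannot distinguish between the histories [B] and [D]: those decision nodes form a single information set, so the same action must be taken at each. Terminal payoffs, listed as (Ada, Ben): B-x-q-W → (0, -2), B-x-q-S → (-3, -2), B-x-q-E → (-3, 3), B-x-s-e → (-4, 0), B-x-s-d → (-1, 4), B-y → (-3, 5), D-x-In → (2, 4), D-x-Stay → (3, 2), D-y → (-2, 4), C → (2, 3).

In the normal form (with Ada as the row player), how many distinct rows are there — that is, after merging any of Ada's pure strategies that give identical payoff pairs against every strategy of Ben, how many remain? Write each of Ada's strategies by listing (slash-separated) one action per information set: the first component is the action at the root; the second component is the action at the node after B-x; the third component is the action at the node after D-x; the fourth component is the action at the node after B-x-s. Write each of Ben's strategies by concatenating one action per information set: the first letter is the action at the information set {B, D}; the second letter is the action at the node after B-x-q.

Ada has 24 pure strategies: B/q/In/e, B/q/In/d, B/q/Stay/e, B/q/Stay/d, B/s/In/e, B/s/In/d, B/s/Stay/e, B/s/Stay/d, D/q/In/e, D/q/In/d, D/q/Stay/e, D/q/Stay/d, D/s/In/e, D/s/In/d, D/s/Stay/e, D/s/Stay/d, C/q/In/e, C/q/In/d, C/q/Stay/e, C/q/Stay/d, C/s/In/e, C/s/In/d, C/s/Stay/e, C/s/Stay/d. Columns: xW, xS, xE, yW, yS, yE.
{B/q/In/e, B/q/In/d, B/q/Stay/e, B/q/Stay/d} → row (0,-2) (-3,-2) (-3,3) (-3,5) (-3,5) (-3,5)
{B/s/In/e, B/s/Stay/e} → row (-4,0) (-4,0) (-4,0) (-3,5) (-3,5) (-3,5)
{B/s/In/d, B/s/Stay/d} → row (-1,4) (-1,4) (-1,4) (-3,5) (-3,5) (-3,5)
{D/q/In/e, D/q/In/d, D/s/In/e, D/s/In/d} → row (2,4) (2,4) (2,4) (-2,4) (-2,4) (-2,4)
{D/q/Stay/e, D/q/Stay/d, D/s/Stay/e, D/s/Stay/d} → row (3,2) (3,2) (3,2) (-2,4) (-2,4) (-2,4)
{C/q/In/e, C/q/In/d, C/q/Stay/e, C/q/Stay/d, C/s/In/e, C/s/In/d, C/s/Stay/e, C/s/Stay/d} → row (2,3) (2,3) (2,3) (2,3) (2,3) (2,3)
That's 6 distinct rows out of 24 strategies.

6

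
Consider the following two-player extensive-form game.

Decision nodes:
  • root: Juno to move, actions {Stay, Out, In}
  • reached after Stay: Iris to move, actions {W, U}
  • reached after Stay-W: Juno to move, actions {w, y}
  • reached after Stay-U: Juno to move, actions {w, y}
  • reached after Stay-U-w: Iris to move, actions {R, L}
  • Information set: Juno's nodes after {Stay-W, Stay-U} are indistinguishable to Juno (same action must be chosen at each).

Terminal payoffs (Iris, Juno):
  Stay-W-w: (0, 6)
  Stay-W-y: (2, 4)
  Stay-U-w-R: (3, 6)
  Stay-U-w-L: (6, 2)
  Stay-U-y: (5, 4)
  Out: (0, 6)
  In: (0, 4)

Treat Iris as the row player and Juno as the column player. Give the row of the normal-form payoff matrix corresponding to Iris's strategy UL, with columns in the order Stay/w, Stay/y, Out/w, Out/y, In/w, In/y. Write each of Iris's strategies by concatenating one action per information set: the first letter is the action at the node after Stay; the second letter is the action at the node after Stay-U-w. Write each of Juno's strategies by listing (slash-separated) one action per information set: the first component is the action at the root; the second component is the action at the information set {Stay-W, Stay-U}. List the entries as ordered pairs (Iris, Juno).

vs Stay/w: Juno plays Stay → Iris plays U at [Stay] → Juno plays w at [Stay-U] → Iris plays L at [Stay-U-w] → (6, 2)
vs Stay/y: Juno plays Stay → Iris plays U at [Stay] → Juno plays y at [Stay-U] → (5, 4)
vs Out/w: Juno plays Out → (0, 6)
vs Out/y: Juno plays Out → (0, 6)
vs In/w: Juno plays In → (0, 4)
vs In/y: Juno plays In → (0, 4)

(6,2) (5,4) (0,6) (0,6) (0,4) (0,4)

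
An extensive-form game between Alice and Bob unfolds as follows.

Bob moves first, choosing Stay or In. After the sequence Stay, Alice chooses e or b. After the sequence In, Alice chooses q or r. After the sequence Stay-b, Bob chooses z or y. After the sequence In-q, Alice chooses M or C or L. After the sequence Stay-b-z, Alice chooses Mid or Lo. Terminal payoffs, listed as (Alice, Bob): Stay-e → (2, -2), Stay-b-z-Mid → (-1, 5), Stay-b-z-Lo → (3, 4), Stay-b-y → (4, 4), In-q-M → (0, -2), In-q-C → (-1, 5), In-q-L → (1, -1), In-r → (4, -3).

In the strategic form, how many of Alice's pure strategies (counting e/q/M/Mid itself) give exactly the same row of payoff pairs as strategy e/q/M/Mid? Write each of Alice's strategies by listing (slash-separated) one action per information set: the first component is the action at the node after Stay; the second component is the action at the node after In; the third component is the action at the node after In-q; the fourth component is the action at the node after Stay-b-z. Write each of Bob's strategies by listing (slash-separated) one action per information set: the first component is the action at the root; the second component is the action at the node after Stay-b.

Row for e/q/M/Mid (columns Stay/z, Stay/y, In/z, In/y): (2,-2) (2,-2) (0,-2) (0,-2).
Under e/q/M/Mid, Alice's choice at the node after Stay-b-z can never be reached regardless of what Bob does, so varying those choices leaves every outcome unchanged.
Holding the reachable choices fixed and varying the unreachable one freely already gives 2 equivalent strategies.
No other strategy reproduces this row, so those 2 are the full class: e/q/M/Mid, e/q/M/Lo.

2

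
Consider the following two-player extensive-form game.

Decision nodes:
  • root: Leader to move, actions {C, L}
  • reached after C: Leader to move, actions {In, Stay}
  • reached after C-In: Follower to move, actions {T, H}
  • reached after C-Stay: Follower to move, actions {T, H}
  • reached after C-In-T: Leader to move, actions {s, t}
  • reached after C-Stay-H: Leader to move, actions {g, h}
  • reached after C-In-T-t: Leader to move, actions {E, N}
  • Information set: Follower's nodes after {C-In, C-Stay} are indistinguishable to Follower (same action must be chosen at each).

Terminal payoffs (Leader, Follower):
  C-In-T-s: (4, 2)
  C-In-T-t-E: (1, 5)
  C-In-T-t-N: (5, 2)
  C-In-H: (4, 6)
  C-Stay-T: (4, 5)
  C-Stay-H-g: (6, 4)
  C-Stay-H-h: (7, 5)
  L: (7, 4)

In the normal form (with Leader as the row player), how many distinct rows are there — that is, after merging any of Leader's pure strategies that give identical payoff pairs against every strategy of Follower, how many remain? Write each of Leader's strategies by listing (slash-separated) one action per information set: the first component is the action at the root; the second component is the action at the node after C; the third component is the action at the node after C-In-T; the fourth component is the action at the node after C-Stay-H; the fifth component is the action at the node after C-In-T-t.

Leader has 32 pure strategies: C/In/s/g/E, C/In/s/g/N, C/In/s/h/E, C/In/s/h/N, C/In/t/g/E, C/In/t/g/N, C/In/t/h/E, C/In/t/h/N, C/Stay/s/g/E, C/Stay/s/g/N, C/Stay/s/h/E, C/Stay/s/h/N, C/Stay/t/g/E, C/Stay/t/g/N, C/Stay/t/h/E, C/Stay/t/h/N, L/In/s/g/E, L/In/s/g/N, L/In/s/h/E, L/In/s/h/N, L/In/t/g/E, L/In/t/g/N, L/In/t/h/E, L/In/t/h/N, L/Stay/s/g/E, L/Stay/s/g/N, L/Stay/s/h/E, L/Stay/s/h/N, L/Stay/t/g/E, L/Stay/t/g/N, L/Stay/t/h/E, L/Stay/t/h/N. Columns: T, H.
{C/In/s/g/E, C/In/s/g/N, C/In/s/h/E, C/In/s/h/N} → row (4,2) (4,6)
{C/In/t/g/E, C/In/t/h/E} → row (1,5) (4,6)
{C/In/t/g/N, C/In/t/h/N} → row (5,2) (4,6)
{C/Stay/s/g/E, C/Stay/s/g/N, C/Stay/t/g/E, C/Stay/t/g/N} → row (4,5) (6,4)
{C/Stay/s/h/E, C/Stay/s/h/N, C/Stay/t/h/E, C/Stay/t/h/N} → row (4,5) (7,5)
{L/In/s/g/E, L/In/s/g/N, L/In/s/h/E, L/In/s/h/N, L/In/t/g/E, L/In/t/g/N, L/In/t/h/E, L/In/t/h/N, L/Stay/s/g/E, L/Stay/s/g/N, L/Stay/s/h/E, L/Stay/s/h/N, L/Stay/t/g/E, L/Stay/t/g/N, L/Stay/t/h/E, L/Stay/t/h/N} → row (7,4) (7,4)
That's 6 distinct rows out of 32 strategies.

6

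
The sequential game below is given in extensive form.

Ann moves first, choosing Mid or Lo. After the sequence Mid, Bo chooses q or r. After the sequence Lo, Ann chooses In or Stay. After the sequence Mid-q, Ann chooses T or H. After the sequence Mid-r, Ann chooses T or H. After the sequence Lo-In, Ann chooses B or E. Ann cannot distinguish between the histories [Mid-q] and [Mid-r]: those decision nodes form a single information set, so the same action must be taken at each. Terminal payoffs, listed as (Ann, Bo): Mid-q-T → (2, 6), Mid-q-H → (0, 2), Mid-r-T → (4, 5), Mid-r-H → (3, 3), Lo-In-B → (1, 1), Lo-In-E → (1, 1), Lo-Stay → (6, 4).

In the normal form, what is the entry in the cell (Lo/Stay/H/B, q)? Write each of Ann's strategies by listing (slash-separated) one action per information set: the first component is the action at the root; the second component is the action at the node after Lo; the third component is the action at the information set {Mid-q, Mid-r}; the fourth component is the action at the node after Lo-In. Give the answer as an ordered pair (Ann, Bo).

(6, 4)

Trace the play path from the root:
  Ann plays Lo
  Ann plays Stay at [Lo]
→ terminal payoff (6, 4).
(Ann's choice at the information set {Mid-q, Mid-r} is never reached on this path, so it doesn't affect the outcome.)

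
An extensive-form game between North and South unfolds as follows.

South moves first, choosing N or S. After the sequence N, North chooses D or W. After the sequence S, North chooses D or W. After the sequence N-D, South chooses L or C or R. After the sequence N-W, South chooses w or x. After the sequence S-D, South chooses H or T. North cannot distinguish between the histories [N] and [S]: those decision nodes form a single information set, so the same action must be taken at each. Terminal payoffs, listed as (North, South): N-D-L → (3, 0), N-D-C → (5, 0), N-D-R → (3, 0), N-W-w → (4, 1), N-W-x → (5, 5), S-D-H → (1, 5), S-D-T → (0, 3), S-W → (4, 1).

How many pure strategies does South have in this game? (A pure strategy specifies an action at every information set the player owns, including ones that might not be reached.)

24

South owns the root with actions {N, S} — two choices.
South owns the node after N-D with actions {L, C, R} — three choices.
South owns the node after N-W with actions {w, x} — two choices.
South owns the node after S-D with actions {H, T} — two choices.
A pure strategy fixes one action at each information set independently, so the count is the product 2 × 3 × 2 × 2 = 24.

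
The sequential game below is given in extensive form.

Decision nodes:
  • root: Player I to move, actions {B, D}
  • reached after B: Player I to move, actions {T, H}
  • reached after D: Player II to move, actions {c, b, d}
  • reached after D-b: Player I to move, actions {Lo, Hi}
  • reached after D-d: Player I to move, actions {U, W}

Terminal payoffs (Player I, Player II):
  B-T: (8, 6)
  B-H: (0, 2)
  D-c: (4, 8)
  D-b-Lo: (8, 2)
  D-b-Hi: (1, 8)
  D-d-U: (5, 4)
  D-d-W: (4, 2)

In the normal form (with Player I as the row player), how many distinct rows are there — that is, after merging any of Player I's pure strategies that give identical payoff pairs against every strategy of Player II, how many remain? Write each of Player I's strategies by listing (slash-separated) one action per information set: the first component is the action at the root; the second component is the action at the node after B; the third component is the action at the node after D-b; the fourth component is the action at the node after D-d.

Player I has 16 pure strategies: B/T/Lo/U, B/T/Lo/W, B/T/Hi/U, B/T/Hi/W, B/H/Lo/U, B/H/Lo/W, B/H/Hi/U, B/H/Hi/W, D/T/Lo/U, D/T/Lo/W, D/T/Hi/U, D/T/Hi/W, D/H/Lo/U, D/H/Lo/W, D/H/Hi/U, D/H/Hi/W. Columns: c, b, d.
{B/T/Lo/U, B/T/Lo/W, B/T/Hi/U, B/T/Hi/W} → row (8,6) (8,6) (8,6)
{B/H/Lo/U, B/H/Lo/W, B/H/Hi/U, B/H/Hi/W} → row (0,2) (0,2) (0,2)
{D/T/Lo/U, D/H/Lo/U} → row (4,8) (8,2) (5,4)
{D/T/Lo/W, D/H/Lo/W} → row (4,8) (8,2) (4,2)
{D/T/Hi/U, D/H/Hi/U} → row (4,8) (1,8) (5,4)
{D/T/Hi/W, D/H/Hi/W} → row (4,8) (1,8) (4,2)
That's 6 distinct rows out of 16 strategies.

6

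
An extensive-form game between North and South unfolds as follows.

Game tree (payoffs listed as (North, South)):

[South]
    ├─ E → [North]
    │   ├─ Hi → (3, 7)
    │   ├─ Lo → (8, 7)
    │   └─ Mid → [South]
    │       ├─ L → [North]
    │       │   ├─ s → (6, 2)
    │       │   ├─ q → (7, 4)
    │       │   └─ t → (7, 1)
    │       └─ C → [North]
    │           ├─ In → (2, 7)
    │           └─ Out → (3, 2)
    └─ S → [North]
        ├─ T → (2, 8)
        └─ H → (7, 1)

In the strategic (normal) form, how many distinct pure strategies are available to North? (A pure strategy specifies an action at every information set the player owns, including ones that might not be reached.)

North owns the node after E with actions {Hi, Lo, Mid} — three choices.
North owns the node after S with actions {T, H} — two choices.
North owns the node after E-Mid-L with actions {s, q, t} — three choices.
North owns the node after E-Mid-C with actions {In, Out} — two choices.
A pure strategy fixes one action at each information set independently, so the count is the product 3 × 2 × 3 × 2 = 36.

36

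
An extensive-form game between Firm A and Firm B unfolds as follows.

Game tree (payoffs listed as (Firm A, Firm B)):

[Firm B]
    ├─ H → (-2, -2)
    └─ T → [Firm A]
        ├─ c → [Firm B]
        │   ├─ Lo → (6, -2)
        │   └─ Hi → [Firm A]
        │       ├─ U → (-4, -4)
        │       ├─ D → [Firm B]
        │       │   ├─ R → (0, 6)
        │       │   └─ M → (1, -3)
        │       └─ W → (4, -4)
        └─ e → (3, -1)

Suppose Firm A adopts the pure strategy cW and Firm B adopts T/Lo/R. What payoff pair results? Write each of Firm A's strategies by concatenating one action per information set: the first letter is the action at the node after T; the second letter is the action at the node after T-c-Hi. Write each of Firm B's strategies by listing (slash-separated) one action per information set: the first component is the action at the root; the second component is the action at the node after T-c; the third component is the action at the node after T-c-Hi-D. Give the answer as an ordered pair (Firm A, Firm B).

(6, -2)

Trace the play path from the root:
  Firm B plays T
  Firm A plays c at [T]
  Firm B plays Lo at [T-c]
→ terminal payoff (6, -2).
(Firm A's choice at the node after T-c-Hi is never reached on this path, so it doesn't affect the outcome.)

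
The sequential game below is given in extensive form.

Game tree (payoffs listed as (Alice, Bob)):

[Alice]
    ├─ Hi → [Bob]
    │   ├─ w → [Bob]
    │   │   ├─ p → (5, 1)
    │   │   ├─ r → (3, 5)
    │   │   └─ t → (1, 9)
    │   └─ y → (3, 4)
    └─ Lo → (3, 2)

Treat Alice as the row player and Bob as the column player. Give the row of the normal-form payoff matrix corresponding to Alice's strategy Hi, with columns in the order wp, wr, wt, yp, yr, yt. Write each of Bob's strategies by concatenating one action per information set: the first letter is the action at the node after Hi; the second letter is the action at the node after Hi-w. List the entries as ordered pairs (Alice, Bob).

(5,1) (3,5) (1,9) (3,4) (3,4) (3,4)

vs wp: Alice plays Hi → Bob plays w at [Hi] → Bob plays p at [Hi-w] → (5, 1)
vs wr: Alice plays Hi → Bob plays w at [Hi] → Bob plays r at [Hi-w] → (3, 5)
vs wt: Alice plays Hi → Bob plays w at [Hi] → Bob plays t at [Hi-w] → (1, 9)
vs yp: Alice plays Hi → Bob plays y at [Hi] → (3, 4)
vs yr: Alice plays Hi → Bob plays y at [Hi] → (3, 4)
vs yt: Alice plays Hi → Bob plays y at [Hi] → (3, 4)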